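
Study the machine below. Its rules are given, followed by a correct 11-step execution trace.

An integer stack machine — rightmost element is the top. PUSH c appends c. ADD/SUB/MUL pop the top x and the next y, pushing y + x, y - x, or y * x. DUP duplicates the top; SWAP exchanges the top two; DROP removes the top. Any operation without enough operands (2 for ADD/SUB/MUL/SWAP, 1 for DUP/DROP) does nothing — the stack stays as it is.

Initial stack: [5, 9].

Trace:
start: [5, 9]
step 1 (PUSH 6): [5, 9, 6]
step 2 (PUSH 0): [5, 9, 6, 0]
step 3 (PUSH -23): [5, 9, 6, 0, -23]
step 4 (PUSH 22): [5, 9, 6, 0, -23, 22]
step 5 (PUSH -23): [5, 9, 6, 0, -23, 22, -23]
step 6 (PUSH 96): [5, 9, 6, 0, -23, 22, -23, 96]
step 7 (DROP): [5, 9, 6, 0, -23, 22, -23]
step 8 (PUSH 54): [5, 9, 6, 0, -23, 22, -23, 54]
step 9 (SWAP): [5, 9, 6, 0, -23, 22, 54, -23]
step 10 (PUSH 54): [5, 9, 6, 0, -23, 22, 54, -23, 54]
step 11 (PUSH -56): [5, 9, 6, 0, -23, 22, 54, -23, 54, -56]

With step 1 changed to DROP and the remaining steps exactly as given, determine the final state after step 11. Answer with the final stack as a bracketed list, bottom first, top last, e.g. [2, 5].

(re-executing from step 1 with the substitution; state before step 1: [5, 9])
step 1 (DROP): [5]
step 2 (PUSH 0): [5, 0]
step 3 (PUSH -23): [5, 0, -23]
step 4 (PUSH 22): [5, 0, -23, 22]
step 5 (PUSH -23): [5, 0, -23, 22, -23]
step 6 (PUSH 96): [5, 0, -23, 22, -23, 96]
step 7 (DROP): [5, 0, -23, 22, -23]
step 8 (PUSH 54): [5, 0, -23, 22, -23, 54]
step 9 (SWAP): [5, 0, -23, 22, 54, -23]
step 10 (PUSH 54): [5, 0, -23, 22, 54, -23, 54]
step 11 (PUSH -56): [5, 0, -23, 22, 54, -23, 54, -56]

[5, 0, -23, 22, 54, -23, 54, -56]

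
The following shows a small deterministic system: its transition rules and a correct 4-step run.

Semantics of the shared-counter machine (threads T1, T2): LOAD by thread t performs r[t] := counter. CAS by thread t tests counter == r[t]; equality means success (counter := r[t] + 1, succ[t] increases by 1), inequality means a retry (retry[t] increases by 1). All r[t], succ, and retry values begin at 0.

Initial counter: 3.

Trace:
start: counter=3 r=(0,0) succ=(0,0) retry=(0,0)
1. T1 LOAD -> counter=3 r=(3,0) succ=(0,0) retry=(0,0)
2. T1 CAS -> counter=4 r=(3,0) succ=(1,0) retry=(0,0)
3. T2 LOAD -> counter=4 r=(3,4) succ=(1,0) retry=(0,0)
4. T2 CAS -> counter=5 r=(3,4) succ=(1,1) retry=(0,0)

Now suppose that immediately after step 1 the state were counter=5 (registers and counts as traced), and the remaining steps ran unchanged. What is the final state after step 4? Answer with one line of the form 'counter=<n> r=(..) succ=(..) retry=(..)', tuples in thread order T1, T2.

state after step 1 := counter=5 r=(3,0) succ=(0,0) retry=(0,0)
2. T1 CAS -> counter=5 r=(3,0) succ=(0,0) retry=(1,0)
3. T2 LOAD -> counter=5 r=(3,5) succ=(0,0) retry=(1,0)
4. T2 CAS -> counter=6 r=(3,5) succ=(0,1) retry=(1,0)

counter=6 r=(3,5) succ=(0,1) retry=(1,0)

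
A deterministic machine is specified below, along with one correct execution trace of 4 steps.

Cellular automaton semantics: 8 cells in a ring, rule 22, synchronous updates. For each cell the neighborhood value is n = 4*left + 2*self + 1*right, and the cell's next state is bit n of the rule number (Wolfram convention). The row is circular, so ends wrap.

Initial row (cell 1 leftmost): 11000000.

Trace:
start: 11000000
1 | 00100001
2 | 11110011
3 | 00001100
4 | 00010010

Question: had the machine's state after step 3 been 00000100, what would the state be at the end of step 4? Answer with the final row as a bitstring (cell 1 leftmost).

state after step 3 := 00000100
4 | 00001110

00001110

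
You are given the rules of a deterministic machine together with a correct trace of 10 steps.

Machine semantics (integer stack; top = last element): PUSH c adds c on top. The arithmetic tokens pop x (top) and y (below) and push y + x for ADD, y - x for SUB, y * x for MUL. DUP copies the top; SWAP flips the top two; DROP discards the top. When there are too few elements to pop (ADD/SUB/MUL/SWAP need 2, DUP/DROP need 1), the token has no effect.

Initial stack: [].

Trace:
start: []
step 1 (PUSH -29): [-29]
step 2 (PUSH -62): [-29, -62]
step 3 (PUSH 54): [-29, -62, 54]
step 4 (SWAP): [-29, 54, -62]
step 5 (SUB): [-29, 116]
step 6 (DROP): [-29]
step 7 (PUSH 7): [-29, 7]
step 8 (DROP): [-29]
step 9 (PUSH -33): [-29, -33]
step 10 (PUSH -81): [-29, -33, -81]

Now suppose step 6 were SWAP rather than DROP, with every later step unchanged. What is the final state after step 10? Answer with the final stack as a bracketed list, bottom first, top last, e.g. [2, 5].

(re-executing from step 6 with the substitution; state before step 6: [-29, 116])
step 6 (SWAP): [116, -29]
step 7 (PUSH 7): [116, -29, 7]
step 8 (DROP): [116, -29]
step 9 (PUSH -33): [116, -29, -33]
step 10 (PUSH -81): [116, -29, -33, -81]

[116, -29, -33, -81]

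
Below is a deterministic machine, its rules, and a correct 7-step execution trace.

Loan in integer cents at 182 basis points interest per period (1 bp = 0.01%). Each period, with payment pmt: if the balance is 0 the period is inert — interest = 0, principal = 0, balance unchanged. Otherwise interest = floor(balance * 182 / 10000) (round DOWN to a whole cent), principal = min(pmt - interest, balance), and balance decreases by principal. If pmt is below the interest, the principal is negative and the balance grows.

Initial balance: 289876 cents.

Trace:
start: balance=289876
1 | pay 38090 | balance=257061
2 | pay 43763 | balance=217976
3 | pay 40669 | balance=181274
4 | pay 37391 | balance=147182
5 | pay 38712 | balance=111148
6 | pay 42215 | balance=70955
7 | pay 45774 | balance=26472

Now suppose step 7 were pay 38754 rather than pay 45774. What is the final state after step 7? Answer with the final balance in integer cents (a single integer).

33492

(re-executing from step 7 with the substitution; state before step 7: balance=70955)
7 | pay 38754 | balance=33492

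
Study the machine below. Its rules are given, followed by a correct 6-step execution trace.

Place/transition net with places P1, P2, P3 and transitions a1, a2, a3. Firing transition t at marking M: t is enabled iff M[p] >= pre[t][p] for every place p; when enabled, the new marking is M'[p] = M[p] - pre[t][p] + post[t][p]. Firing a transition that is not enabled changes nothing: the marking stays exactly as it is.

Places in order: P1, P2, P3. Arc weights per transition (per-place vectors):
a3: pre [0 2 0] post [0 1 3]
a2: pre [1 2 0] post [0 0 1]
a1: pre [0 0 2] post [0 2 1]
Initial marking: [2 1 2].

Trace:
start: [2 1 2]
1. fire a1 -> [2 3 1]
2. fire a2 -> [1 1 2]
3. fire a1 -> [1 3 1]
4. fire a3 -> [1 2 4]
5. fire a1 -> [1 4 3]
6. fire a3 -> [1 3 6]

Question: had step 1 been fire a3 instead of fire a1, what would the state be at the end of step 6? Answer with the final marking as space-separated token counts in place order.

2 3 6

(re-executing from step 1 with the substitution; state before step 1: [2 1 2])
1. fire a3 -> [2 1 2]
2. fire a2 -> [2 1 2]
3. fire a1 -> [2 3 1]
4. fire a3 -> [2 2 4]
5. fire a1 -> [2 4 3]
6. fire a3 -> [2 3 6]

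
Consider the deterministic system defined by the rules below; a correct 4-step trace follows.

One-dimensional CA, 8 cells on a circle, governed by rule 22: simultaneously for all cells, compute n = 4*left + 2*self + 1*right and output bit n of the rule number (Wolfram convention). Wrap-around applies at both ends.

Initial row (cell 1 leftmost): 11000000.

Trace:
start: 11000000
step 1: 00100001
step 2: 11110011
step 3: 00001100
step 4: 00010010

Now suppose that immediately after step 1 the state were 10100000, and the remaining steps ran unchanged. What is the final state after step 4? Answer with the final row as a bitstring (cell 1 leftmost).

00011011

state after step 1 := 10100000
step 2: 10110001
step 3: 00001010
step 4: 00011011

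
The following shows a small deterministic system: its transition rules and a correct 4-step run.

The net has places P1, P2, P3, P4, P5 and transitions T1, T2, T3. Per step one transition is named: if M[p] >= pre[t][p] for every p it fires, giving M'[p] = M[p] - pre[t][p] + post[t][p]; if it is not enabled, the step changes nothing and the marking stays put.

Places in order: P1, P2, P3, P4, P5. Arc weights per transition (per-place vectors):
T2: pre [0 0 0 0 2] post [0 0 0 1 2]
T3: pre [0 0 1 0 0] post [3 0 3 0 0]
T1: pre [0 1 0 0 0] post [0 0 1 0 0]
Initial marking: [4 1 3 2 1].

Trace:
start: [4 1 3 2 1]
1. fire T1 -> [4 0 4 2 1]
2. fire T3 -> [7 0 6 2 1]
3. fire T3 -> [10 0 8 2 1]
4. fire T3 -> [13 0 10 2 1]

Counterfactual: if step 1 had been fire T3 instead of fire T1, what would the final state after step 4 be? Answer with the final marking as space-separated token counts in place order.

(re-executing from step 1 with the substitution; state before step 1: [4 1 3 2 1])
1. fire T3 -> [7 1 5 2 1]
2. fire T3 -> [10 1 7 2 1]
3. fire T3 -> [13 1 9 2 1]
4. fire T3 -> [16 1 11 2 1]

16 1 11 2 1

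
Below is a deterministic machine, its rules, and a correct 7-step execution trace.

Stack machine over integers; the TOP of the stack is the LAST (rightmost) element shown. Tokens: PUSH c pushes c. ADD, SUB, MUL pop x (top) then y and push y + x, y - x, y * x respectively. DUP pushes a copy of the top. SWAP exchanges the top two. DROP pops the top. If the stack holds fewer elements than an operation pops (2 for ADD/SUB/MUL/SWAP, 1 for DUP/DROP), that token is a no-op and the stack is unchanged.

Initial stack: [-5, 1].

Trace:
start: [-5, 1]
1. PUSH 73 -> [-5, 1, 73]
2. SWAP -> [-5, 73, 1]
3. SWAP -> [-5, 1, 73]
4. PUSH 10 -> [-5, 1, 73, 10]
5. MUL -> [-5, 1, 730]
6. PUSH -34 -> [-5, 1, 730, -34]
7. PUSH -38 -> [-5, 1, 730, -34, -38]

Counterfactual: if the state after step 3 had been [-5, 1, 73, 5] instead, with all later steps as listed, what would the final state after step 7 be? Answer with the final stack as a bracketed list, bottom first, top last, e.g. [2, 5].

state after step 3 := [-5, 1, 73, 5]
4. PUSH 10 -> [-5, 1, 73, 5, 10]
5. MUL -> [-5, 1, 73, 50]
6. PUSH -34 -> [-5, 1, 73, 50, -34]
7. PUSH -38 -> [-5, 1, 73, 50, -34, -38]

[-5, 1, 73, 50, -34, -38]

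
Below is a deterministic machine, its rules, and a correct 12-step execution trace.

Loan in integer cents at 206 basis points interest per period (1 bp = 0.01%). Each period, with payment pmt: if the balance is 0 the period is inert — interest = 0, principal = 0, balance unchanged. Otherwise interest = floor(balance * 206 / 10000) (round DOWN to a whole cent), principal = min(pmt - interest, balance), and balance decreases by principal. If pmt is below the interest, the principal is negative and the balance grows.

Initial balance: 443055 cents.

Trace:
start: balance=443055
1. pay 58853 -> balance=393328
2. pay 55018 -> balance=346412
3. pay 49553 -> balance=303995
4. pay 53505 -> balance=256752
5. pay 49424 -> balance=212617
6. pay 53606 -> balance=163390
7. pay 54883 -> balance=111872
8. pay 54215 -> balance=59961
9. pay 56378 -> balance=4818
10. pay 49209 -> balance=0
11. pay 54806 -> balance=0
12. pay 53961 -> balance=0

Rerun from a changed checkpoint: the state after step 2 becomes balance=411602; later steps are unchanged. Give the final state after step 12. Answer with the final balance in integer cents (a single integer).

state after step 2 := balance=411602
3. pay 49553 -> balance=370528
4. pay 53505 -> balance=324655
5. pay 49424 -> balance=281918
6. pay 53606 -> balance=234119
7. pay 54883 -> balance=184058
8. pay 54215 -> balance=133634
9. pay 56378 -> balance=80008
10. pay 49209 -> balance=32447
11. pay 54806 -> balance=0
12. pay 53961 -> balance=0

0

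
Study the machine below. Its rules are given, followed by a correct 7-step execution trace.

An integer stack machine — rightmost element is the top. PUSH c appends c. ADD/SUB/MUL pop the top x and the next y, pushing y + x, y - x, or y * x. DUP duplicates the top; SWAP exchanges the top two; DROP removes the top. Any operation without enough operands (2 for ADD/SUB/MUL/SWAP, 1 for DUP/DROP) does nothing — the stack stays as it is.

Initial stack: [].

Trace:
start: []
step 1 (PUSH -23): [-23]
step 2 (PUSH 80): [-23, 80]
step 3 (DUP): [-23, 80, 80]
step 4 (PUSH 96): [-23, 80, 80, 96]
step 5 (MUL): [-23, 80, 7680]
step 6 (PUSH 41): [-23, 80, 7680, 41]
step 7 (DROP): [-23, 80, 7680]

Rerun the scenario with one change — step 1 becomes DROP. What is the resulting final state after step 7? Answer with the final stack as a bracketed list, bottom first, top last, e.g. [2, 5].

(re-executing from step 1 with the substitution; state before step 1: [])
step 1 (DROP): []
step 2 (PUSH 80): [80]
step 3 (DUP): [80, 80]
step 4 (PUSH 96): [80, 80, 96]
step 5 (MUL): [80, 7680]
step 6 (PUSH 41): [80, 7680, 41]
step 7 (DROP): [80, 7680]

[80, 7680]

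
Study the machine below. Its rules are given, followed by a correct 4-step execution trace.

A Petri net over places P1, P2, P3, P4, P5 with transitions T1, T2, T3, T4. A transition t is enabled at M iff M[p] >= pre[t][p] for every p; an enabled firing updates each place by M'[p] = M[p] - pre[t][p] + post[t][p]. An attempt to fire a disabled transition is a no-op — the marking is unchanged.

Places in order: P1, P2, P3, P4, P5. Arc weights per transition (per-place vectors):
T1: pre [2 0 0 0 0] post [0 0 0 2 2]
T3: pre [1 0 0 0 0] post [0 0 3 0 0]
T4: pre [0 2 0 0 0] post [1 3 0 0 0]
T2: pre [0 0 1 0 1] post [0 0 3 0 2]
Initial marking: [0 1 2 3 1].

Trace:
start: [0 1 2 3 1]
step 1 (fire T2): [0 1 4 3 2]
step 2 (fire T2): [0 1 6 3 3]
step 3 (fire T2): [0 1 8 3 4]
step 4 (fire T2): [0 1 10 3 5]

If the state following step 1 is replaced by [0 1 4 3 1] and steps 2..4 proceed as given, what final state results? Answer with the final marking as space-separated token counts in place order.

state after step 1 := [0 1 4 3 1]
step 2 (fire T2): [0 1 6 3 2]
step 3 (fire T2): [0 1 8 3 3]
step 4 (fire T2): [0 1 10 3 4]

0 1 10 3 4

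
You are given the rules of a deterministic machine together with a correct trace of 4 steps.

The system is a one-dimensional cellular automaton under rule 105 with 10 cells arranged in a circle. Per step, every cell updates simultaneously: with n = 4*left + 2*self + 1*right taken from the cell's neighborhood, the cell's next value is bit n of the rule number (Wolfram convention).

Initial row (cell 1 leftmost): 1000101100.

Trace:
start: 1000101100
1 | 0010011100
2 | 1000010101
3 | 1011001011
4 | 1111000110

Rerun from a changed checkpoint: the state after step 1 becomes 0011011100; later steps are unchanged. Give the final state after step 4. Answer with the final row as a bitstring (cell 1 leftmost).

state after step 1 := 0011011100
2 | 1011110101
3 | 1110011011
4 | 0010011110

0010011110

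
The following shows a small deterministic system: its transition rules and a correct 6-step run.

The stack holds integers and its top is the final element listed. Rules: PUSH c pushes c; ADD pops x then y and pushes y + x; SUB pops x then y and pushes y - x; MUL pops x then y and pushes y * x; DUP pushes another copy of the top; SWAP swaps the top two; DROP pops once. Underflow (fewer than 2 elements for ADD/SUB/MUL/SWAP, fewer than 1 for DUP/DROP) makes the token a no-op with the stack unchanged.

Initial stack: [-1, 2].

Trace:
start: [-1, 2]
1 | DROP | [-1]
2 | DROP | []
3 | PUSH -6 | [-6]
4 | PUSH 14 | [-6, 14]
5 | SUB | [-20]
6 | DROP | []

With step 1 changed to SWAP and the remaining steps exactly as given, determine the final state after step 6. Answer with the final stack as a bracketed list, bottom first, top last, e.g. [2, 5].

[2]

(re-executing from step 1 with the substitution; state before step 1: [-1, 2])
1 | SWAP | [2, -1]
2 | DROP | [2]
3 | PUSH -6 | [2, -6]
4 | PUSH 14 | [2, -6, 14]
5 | SUB | [2, -20]
6 | DROP | [2]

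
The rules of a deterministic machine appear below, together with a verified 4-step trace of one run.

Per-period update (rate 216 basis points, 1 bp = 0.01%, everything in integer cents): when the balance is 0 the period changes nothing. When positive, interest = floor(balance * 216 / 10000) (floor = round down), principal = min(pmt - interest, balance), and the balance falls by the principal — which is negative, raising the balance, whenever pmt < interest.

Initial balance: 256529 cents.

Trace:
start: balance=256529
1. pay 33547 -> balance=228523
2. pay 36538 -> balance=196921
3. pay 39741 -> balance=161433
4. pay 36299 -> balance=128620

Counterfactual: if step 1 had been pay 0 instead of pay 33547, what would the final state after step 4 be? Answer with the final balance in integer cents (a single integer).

164388

(re-executing from step 1 with the substitution; state before step 1: balance=256529)
1. pay 0 -> balance=262070
2. pay 36538 -> balance=231192
3. pay 39741 -> balance=196444
4. pay 36299 -> balance=164388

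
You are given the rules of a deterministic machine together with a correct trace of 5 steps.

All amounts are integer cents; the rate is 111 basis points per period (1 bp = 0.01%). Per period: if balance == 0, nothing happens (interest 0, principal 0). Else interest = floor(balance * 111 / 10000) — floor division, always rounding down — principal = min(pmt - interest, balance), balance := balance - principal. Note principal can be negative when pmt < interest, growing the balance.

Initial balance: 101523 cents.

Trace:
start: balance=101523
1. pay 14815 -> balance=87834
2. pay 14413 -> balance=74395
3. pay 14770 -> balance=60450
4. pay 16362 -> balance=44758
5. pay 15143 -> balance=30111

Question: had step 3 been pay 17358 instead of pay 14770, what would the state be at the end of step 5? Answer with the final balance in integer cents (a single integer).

(re-executing from step 3 with the substitution; state before step 3: balance=74395)
3. pay 17358 -> balance=57862
4. pay 16362 -> balance=42142
5. pay 15143 -> balance=27466

27466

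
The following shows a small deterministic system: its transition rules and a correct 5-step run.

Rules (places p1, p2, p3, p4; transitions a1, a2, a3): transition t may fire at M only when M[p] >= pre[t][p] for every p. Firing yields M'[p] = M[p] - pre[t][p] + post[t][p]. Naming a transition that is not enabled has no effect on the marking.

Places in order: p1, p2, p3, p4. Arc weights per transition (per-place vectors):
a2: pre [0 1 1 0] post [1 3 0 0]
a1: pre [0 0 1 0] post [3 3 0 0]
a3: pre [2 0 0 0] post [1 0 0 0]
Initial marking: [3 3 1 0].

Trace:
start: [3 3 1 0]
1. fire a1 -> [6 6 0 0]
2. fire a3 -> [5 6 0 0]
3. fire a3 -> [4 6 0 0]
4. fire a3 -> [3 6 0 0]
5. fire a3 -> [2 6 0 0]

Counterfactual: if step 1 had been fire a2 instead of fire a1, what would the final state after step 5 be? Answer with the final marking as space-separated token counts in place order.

1 5 0 0

(re-executing from step 1 with the substitution; state before step 1: [3 3 1 0])
1. fire a2 -> [4 5 0 0]
2. fire a3 -> [3 5 0 0]
3. fire a3 -> [2 5 0 0]
4. fire a3 -> [1 5 0 0]
5. fire a3 -> [1 5 0 0]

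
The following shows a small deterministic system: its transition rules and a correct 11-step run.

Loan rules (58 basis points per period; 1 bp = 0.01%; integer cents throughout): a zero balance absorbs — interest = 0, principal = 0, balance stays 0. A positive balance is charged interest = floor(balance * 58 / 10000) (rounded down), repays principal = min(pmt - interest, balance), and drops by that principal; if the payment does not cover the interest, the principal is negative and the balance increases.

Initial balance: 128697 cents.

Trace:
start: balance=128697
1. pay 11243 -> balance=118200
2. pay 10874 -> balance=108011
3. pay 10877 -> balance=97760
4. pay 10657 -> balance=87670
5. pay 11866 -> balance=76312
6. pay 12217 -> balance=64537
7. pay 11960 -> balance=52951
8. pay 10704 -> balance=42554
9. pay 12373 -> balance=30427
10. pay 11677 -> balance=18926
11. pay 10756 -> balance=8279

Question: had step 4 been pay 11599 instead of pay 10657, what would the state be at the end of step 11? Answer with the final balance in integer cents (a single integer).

7299

(re-executing from step 4 with the substitution; state before step 4: balance=97760)
4. pay 11599 -> balance=86728
5. pay 11866 -> balance=75365
6. pay 12217 -> balance=63585
7. pay 11960 -> balance=51993
8. pay 10704 -> balance=41590
9. pay 12373 -> balance=29458
10. pay 11677 -> balance=17951
11. pay 10756 -> balance=7299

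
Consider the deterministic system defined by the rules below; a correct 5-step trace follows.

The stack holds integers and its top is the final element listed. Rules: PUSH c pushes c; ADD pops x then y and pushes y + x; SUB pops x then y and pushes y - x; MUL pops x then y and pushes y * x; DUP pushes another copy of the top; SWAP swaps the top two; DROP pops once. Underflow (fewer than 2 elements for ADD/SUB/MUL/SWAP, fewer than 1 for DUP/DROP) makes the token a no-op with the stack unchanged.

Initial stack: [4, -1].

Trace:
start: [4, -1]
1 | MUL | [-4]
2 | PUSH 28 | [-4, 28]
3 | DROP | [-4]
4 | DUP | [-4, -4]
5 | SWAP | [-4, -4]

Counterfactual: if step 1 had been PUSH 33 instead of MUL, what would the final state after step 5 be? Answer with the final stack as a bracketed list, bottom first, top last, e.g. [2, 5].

[4, -1, 33, 33]

(re-executing from step 1 with the substitution; state before step 1: [4, -1])
1 | PUSH 33 | [4, -1, 33]
2 | PUSH 28 | [4, -1, 33, 28]
3 | DROP | [4, -1, 33]
4 | DUP | [4, -1, 33, 33]
5 | SWAP | [4, -1, 33, 33]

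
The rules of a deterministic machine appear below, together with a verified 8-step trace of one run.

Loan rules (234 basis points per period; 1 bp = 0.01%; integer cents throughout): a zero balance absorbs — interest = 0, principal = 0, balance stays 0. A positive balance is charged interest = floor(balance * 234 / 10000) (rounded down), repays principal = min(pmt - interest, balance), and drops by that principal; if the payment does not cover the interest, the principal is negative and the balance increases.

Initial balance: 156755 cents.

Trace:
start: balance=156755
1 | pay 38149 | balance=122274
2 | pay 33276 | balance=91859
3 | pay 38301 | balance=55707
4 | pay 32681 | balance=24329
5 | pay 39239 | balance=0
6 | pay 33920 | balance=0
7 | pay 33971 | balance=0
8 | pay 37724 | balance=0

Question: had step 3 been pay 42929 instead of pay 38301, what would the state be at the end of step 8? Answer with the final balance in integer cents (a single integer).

0

(re-executing from step 3 with the substitution; state before step 3: balance=91859)
3 | pay 42929 | balance=51079
4 | pay 32681 | balance=19593
5 | pay 39239 | balance=0
6 | pay 33920 | balance=0
7 | pay 33971 | balance=0
8 | pay 37724 | balance=0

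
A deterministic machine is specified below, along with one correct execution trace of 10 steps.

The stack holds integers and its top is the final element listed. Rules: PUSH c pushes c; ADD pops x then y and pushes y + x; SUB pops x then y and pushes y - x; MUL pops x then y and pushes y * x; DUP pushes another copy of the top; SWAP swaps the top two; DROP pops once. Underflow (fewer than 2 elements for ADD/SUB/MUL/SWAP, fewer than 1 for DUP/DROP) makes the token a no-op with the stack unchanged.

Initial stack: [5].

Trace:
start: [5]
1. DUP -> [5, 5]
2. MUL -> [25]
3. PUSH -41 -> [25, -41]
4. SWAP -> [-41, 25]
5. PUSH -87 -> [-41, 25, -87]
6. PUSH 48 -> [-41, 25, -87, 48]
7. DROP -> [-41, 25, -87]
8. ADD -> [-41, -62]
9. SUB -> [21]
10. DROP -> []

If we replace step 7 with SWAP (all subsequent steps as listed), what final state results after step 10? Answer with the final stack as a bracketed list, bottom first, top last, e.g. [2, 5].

[-41]

(re-executing from step 7 with the substitution; state before step 7: [-41, 25, -87, 48])
7. SWAP -> [-41, 25, 48, -87]
8. ADD -> [-41, 25, -39]
9. SUB -> [-41, 64]
10. DROP -> [-41]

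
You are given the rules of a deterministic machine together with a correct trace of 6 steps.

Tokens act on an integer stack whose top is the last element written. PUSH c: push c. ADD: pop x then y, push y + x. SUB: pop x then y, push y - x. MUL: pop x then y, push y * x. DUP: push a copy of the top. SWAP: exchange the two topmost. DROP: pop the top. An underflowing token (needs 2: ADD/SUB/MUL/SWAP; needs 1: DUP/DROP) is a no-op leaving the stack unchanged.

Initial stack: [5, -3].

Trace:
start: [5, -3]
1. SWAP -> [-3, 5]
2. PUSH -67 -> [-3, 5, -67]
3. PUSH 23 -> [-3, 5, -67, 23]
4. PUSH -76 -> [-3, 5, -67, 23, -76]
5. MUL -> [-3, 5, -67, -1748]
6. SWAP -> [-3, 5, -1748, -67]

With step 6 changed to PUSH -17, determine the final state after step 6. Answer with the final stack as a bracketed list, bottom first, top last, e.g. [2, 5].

[-3, 5, -67, -1748, -17]

(re-executing from step 6 with the substitution; state before step 6: [-3, 5, -67, -1748])
6. PUSH -17 -> [-3, 5, -67, -1748, -17]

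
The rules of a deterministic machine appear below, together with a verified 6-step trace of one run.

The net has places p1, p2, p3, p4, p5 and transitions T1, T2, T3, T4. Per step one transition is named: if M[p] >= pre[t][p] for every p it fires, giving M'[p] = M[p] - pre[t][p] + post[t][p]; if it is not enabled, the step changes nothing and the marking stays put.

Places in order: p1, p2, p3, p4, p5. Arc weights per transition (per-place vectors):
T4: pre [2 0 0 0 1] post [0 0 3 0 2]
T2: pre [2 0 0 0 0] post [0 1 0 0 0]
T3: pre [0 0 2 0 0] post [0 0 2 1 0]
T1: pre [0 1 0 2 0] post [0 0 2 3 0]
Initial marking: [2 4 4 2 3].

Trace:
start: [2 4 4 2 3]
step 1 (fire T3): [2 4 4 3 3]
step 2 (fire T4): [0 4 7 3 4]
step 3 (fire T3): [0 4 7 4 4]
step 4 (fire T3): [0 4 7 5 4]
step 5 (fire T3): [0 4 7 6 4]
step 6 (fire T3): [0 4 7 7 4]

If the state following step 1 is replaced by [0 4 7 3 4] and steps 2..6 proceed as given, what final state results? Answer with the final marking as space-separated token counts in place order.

0 4 7 7 4

state after step 1 := [0 4 7 3 4]
step 2 (fire T4): [0 4 7 3 4]
step 3 (fire T3): [0 4 7 4 4]
step 4 (fire T3): [0 4 7 5 4]
step 5 (fire T3): [0 4 7 6 4]
step 6 (fire T3): [0 4 7 7 4]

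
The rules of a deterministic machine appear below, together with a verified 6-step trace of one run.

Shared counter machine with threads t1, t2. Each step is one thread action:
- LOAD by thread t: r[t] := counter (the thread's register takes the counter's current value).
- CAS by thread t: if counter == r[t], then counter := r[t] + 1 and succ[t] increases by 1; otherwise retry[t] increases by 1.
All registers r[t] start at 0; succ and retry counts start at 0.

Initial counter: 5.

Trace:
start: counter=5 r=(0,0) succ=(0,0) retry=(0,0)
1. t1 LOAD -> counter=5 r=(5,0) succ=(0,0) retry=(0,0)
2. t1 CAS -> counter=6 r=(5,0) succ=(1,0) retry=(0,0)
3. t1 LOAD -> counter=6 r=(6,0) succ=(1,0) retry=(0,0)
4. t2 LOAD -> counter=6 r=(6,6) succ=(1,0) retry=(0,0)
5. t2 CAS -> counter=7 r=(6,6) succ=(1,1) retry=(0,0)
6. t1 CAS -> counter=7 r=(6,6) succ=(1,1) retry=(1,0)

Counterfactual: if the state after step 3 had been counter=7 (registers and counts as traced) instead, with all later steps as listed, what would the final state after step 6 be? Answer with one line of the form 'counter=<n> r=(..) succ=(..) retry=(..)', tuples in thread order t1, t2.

counter=8 r=(6,7) succ=(1,1) retry=(1,0)

state after step 3 := counter=7 r=(6,0) succ=(1,0) retry=(0,0)
4. t2 LOAD -> counter=7 r=(6,7) succ=(1,0) retry=(0,0)
5. t2 CAS -> counter=8 r=(6,7) succ=(1,1) retry=(0,0)
6. t1 CAS -> counter=8 r=(6,7) succ=(1,1) retry=(1,0)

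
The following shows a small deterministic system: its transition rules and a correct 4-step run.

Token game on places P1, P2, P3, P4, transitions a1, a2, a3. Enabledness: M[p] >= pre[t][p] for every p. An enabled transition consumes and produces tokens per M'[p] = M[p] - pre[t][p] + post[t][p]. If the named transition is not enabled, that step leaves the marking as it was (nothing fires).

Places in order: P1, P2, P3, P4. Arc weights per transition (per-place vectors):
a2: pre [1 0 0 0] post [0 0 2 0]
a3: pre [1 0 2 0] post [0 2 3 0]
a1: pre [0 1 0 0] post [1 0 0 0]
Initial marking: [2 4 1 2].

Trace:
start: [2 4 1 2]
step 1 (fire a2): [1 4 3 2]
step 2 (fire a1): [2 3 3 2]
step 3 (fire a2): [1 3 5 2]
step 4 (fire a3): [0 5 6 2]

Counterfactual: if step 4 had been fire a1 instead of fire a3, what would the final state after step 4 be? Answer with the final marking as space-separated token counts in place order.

(re-executing from step 4 with the substitution; state before step 4: [1 3 5 2])
step 4 (fire a1): [2 2 5 2]

2 2 5 2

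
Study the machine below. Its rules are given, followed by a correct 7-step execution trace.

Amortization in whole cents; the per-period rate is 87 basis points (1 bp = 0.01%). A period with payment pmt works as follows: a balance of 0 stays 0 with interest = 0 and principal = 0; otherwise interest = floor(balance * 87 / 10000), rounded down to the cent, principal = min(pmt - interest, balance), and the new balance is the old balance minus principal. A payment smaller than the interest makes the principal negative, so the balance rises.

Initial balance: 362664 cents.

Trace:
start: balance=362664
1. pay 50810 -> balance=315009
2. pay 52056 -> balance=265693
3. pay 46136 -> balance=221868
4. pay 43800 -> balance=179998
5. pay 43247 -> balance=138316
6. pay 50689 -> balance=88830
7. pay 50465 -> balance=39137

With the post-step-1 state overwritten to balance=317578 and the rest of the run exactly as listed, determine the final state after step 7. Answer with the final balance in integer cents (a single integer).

state after step 1 := balance=317578
2. pay 52056 -> balance=268284
3. pay 46136 -> balance=224482
4. pay 43800 -> balance=182634
5. pay 43247 -> balance=140975
6. pay 50689 -> balance=91512
7. pay 50465 -> balance=41843

41843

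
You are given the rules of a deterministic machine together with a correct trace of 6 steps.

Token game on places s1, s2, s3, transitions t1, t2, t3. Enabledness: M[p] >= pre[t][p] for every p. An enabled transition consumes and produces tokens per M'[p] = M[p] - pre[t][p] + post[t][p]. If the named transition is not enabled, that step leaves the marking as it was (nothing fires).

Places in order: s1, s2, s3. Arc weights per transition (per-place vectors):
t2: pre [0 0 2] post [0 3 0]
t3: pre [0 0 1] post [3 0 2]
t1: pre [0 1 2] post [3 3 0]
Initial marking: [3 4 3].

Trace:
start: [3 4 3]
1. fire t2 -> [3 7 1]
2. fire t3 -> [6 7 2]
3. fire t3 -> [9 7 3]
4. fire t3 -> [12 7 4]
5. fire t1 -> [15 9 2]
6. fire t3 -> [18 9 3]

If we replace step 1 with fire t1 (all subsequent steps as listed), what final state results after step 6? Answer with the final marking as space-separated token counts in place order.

21 8 3

(re-executing from step 1 with the substitution; state before step 1: [3 4 3])
1. fire t1 -> [6 6 1]
2. fire t3 -> [9 6 2]
3. fire t3 -> [12 6 3]
4. fire t3 -> [15 6 4]
5. fire t1 -> [18 8 2]
6. fire t3 -> [21 8 3]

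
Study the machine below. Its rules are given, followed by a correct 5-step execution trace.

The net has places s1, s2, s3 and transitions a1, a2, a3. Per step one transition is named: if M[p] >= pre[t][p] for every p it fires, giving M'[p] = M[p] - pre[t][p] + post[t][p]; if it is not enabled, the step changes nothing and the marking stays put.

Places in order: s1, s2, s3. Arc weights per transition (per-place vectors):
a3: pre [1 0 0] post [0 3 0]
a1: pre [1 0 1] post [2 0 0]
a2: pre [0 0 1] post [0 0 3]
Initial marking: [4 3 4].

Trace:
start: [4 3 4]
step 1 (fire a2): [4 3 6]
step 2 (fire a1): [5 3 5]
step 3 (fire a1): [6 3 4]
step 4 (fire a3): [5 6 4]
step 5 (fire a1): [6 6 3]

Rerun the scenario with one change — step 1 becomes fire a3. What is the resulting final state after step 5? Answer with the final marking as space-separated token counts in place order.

(re-executing from step 1 with the substitution; state before step 1: [4 3 4])
step 1 (fire a3): [3 6 4]
step 2 (fire a1): [4 6 3]
step 3 (fire a1): [5 6 2]
step 4 (fire a3): [4 9 2]
step 5 (fire a1): [5 9 1]

5 9 1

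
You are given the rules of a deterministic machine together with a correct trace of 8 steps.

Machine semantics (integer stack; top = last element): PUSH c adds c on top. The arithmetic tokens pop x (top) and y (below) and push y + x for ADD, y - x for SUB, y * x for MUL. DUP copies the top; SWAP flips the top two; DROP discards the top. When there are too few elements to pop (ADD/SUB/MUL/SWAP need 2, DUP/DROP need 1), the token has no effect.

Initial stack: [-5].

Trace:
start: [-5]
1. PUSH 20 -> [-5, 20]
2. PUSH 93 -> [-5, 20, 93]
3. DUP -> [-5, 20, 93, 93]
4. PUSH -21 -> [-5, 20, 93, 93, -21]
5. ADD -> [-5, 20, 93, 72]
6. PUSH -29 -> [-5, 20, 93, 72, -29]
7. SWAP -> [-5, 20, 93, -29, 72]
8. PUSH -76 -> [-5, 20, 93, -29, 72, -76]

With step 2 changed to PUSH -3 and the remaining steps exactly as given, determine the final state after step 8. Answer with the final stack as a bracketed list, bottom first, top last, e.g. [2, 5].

(re-executing from step 2 with the substitution; state before step 2: [-5, 20])
2. PUSH -3 -> [-5, 20, -3]
3. DUP -> [-5, 20, -3, -3]
4. PUSH -21 -> [-5, 20, -3, -3, -21]
5. ADD -> [-5, 20, -3, -24]
6. PUSH -29 -> [-5, 20, -3, -24, -29]
7. SWAP -> [-5, 20, -3, -29, -24]
8. PUSH -76 -> [-5, 20, -3, -29, -24, -76]

[-5, 20, -3, -29, -24, -76]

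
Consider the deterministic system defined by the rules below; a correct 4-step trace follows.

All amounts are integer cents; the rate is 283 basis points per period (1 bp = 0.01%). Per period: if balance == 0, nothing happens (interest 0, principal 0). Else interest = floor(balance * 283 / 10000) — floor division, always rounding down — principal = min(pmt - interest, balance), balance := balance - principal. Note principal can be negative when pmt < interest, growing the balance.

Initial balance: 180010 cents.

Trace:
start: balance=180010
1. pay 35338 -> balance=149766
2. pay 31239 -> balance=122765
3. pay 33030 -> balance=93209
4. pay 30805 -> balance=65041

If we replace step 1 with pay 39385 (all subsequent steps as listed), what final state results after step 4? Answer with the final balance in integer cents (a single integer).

60640

(re-executing from step 1 with the substitution; state before step 1: balance=180010)
1. pay 39385 -> balance=145719
2. pay 31239 -> balance=118603
3. pay 33030 -> balance=88929
4. pay 30805 -> balance=60640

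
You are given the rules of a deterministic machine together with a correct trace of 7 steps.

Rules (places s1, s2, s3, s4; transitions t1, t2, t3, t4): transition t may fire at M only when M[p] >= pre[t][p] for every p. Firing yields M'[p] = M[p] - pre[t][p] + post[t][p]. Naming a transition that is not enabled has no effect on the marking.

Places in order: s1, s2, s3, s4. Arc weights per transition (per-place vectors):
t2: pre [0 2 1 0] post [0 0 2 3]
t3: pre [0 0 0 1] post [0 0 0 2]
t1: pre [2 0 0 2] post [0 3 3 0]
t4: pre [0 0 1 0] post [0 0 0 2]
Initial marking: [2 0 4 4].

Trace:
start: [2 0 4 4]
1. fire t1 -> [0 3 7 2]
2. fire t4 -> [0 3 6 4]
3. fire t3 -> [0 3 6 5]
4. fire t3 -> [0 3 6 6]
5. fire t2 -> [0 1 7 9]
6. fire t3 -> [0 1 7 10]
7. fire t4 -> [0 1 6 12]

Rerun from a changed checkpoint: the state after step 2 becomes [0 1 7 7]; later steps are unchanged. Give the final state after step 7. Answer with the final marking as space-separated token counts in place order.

state after step 2 := [0 1 7 7]
3. fire t3 -> [0 1 7 8]
4. fire t3 -> [0 1 7 9]
5. fire t2 -> [0 1 7 9]
6. fire t3 -> [0 1 7 10]
7. fire t4 -> [0 1 6 12]

0 1 6 12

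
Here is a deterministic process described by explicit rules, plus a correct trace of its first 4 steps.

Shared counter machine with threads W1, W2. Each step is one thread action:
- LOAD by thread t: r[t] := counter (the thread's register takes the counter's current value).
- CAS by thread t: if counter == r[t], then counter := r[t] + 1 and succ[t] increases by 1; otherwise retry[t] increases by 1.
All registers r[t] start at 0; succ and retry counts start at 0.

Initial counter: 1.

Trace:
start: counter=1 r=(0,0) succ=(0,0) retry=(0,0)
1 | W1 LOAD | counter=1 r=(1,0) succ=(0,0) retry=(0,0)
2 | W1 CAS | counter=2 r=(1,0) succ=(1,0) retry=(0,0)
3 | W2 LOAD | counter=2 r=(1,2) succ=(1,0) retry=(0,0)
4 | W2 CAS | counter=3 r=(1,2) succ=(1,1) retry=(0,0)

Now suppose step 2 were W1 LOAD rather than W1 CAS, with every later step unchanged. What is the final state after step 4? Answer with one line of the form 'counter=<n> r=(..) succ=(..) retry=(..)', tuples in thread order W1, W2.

counter=2 r=(1,1) succ=(0,1) retry=(0,0)

(re-executing from step 2 with the substitution; state before step 2: counter=1 r=(1,0) succ=(0,0) retry=(0,0))
2 | W1 LOAD | counter=1 r=(1,0) succ=(0,0) retry=(0,0)
3 | W2 LOAD | counter=1 r=(1,1) succ=(0,0) retry=(0,0)
4 | W2 CAS | counter=2 r=(1,1) succ=(0,1) retry=(0,0)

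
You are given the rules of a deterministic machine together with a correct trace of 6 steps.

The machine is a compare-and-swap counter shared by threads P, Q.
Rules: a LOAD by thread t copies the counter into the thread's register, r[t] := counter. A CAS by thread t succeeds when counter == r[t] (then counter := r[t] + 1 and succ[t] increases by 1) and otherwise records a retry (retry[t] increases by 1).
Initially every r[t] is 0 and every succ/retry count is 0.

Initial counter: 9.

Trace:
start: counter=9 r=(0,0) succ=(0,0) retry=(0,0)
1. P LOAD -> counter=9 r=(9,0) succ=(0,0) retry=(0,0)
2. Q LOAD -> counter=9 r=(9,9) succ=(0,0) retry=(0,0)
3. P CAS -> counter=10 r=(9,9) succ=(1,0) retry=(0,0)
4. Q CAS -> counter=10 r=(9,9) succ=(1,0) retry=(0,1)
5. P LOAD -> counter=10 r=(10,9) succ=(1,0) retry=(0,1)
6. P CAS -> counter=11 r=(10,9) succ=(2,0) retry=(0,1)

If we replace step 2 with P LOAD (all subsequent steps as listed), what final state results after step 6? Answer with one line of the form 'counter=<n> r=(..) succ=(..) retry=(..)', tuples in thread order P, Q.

counter=11 r=(10,0) succ=(2,0) retry=(0,1)

(re-executing from step 2 with the substitution; state before step 2: counter=9 r=(9,0) succ=(0,0) retry=(0,0))
2. P LOAD -> counter=9 r=(9,0) succ=(0,0) retry=(0,0)
3. P CAS -> counter=10 r=(9,0) succ=(1,0) retry=(0,0)
4. Q CAS -> counter=10 r=(9,0) succ=(1,0) retry=(0,1)
5. P LOAD -> counter=10 r=(10,0) succ=(1,0) retry=(0,1)
6. P CAS -> counter=11 r=(10,0) succ=(2,0) retry=(0,1)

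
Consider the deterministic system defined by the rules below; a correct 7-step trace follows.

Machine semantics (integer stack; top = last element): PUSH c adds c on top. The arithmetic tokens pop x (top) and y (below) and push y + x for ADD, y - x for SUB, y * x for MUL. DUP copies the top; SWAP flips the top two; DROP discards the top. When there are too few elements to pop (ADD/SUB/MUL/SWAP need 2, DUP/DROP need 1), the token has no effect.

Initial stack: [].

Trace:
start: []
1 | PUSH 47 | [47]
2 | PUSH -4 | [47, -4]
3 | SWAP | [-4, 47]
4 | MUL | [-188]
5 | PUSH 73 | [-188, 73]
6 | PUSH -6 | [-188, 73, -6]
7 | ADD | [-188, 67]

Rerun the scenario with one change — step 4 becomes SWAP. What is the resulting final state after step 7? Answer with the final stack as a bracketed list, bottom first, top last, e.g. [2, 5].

[47, -4, 67]

(re-executing from step 4 with the substitution; state before step 4: [-4, 47])
4 | SWAP | [47, -4]
5 | PUSH 73 | [47, -4, 73]
6 | PUSH -6 | [47, -4, 73, -6]
7 | ADD | [47, -4, 67]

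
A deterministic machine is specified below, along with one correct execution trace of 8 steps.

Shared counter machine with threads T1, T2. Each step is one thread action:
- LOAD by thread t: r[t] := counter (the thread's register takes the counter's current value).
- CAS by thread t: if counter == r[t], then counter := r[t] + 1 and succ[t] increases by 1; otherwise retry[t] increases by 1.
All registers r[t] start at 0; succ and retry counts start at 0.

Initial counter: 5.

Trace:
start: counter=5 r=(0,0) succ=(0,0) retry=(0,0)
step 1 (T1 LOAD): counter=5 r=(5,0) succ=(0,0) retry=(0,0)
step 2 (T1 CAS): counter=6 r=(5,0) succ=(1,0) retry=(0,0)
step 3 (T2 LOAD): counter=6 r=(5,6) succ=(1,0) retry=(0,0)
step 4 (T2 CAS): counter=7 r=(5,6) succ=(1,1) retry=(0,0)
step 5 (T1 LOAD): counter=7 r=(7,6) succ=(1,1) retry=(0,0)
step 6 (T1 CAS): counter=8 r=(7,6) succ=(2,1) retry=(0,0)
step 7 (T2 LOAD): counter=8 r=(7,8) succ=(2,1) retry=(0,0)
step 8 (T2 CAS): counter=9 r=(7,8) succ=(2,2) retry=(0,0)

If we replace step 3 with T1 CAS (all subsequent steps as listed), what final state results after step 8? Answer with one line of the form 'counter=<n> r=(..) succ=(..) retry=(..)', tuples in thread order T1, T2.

counter=8 r=(6,7) succ=(2,1) retry=(1,1)

(re-executing from step 3 with the substitution; state before step 3: counter=6 r=(5,0) succ=(1,0) retry=(0,0))
step 3 (T1 CAS): counter=6 r=(5,0) succ=(1,0) retry=(1,0)
step 4 (T2 CAS): counter=6 r=(5,0) succ=(1,0) retry=(1,1)
step 5 (T1 LOAD): counter=6 r=(6,0) succ=(1,0) retry=(1,1)
step 6 (T1 CAS): counter=7 r=(6,0) succ=(2,0) retry=(1,1)
step 7 (T2 LOAD): counter=7 r=(6,7) succ=(2,0) retry=(1,1)
step 8 (T2 CAS): counter=8 r=(6,7) succ=(2,1) retry=(1,1)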